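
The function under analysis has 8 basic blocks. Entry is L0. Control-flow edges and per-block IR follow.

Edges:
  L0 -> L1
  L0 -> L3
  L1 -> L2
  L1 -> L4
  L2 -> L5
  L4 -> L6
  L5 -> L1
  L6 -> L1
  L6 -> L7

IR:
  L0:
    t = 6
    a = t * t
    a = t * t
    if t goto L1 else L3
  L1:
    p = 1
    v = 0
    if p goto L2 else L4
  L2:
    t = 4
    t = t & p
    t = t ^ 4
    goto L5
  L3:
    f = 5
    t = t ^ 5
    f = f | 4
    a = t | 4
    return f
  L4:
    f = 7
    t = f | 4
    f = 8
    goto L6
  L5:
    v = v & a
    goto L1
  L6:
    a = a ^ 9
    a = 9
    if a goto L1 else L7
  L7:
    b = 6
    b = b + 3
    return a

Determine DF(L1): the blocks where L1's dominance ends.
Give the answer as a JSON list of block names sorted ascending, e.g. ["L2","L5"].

Answer: ["L1"]

Analysis:
idom tree: L1←L0 L2←L1 L3←L0 L4←L1 L5←L2 L6←L4 L7←L6
Join-block Dom:
  L1: preds {L0,L5,L6}: {L0} ∩ {L0,L1,L2,L5} ∩ {L0,L1,L4,L6} = {L0}; idom=L0

DF derivation:
  join L1 pred L0: · stop@L0
  join L1 pred L5: L5→L2→L1 stop@L0
  join L1 pred L6: L6→L4→L1 stop@L0
  L0 → ∅
  L1 → {L1}
  L2 → {L1}
  L3 → ∅
  L4 → {L1}
  L5 → {L1}
  L6 → {L1}
  L7 → ∅

DF(L1) = ["L1"]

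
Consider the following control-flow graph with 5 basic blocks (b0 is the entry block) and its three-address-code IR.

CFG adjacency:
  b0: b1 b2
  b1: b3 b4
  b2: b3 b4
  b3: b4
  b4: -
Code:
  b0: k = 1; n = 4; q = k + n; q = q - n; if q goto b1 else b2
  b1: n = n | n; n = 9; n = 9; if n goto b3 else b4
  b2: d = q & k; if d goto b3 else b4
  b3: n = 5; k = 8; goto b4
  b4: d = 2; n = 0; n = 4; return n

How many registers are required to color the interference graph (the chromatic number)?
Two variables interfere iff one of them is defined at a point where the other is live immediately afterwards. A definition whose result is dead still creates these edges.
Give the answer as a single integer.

def/use:
  b0: def={k,n,q} ue=∅
  b1: def={n} ue={n}
  b2: def={d} ue={k,q}
  b3: def={k,n} ue=∅
  b4: def={d,n} ue=∅

Live sets:
  live b0: ∅→{k,n,q}
  live b1: {n}→∅
  live b2: {k,q}→∅
  live b3: ∅→∅
  live b4: ∅→∅

Interference:
  d — ∅
  k — {n,q}
  n — {k,q}
  q — {k,n}

Colouring:
  {k,n,q} pairwise interfere (3-clique) ⇒ χ ≥ 3
  3-colouring: R0={d,k}  R1={n}  R2={q}
  χ = 3

Answer: 3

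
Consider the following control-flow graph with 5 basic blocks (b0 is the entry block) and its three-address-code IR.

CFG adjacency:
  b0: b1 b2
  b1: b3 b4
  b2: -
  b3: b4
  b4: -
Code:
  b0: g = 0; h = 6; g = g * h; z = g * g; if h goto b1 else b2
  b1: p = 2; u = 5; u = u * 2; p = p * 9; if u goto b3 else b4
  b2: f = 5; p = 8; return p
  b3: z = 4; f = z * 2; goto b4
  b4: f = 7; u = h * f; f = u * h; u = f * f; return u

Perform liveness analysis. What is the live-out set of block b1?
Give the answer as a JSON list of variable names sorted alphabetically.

Block summaries:
  b0: {g,h,z} / ∅
  b1: {p,u} / ∅
  b2: {f,p} / ∅
  b3: {f,z} / ∅
  b4: {f,u} / {h}

Live sets:
  b0 li=∅ lo={h}
  b1 li={h} lo={h}
  b2 li=∅ lo=∅
  b3 li={h} lo={h}
  b4 li={h} lo=∅

live-out(b1) = ["h"]

Answer: ["h"]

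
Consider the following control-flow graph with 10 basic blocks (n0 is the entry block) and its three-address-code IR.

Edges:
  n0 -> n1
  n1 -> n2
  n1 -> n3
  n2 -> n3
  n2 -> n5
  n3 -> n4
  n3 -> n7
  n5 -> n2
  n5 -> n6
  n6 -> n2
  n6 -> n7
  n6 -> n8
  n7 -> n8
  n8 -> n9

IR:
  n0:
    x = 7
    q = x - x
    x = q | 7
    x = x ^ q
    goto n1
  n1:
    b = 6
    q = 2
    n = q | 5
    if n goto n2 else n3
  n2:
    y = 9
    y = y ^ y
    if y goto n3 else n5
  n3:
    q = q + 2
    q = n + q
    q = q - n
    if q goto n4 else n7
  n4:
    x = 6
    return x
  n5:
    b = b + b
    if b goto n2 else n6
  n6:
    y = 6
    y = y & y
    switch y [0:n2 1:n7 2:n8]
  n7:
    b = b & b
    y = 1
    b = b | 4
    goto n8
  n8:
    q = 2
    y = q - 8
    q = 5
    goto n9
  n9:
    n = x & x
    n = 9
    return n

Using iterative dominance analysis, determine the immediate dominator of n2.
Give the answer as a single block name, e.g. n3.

idom tree: n1←n0 n2←n1 n3←n1 n4←n3 n5←n2 n6←n5 n7←n1 n8←n1 n9←n8
Dom at joins:
  n2: preds {n1,n5,n6}: {n0,n1} ∩ {n0,n1,n2,n5} ∩ {n0,n1,n2,n5,n6} = {n0,n1}; idom=n1
  n3: preds {n1,n2}: {n0,n1} ∩ {n0,n1,n2} = {n0,n1}; idom=n1
  n7: preds {n3,n6}: {n0,n1,n3} ∩ {n0,n1,n2,n5,n6} = {n0,n1}; idom=n1
  n8: preds {n6,n7}: {n0,n1,n2,n5,n6} ∩ {n0,n1,n7} = {n0,n1}; idom=n1

idom(n2) = n1

Answer: n1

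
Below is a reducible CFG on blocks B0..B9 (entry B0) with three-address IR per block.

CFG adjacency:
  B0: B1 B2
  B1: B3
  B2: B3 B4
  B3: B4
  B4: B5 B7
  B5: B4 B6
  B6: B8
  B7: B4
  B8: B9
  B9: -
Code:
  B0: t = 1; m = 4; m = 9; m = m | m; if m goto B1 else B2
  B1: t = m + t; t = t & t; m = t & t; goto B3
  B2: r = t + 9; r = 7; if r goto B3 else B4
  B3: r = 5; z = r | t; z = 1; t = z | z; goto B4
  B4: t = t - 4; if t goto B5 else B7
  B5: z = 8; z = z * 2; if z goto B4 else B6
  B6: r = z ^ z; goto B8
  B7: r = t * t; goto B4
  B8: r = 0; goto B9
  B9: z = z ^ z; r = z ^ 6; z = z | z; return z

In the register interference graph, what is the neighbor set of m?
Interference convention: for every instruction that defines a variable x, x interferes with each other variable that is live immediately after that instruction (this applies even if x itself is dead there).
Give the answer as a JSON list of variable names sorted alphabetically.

Answer: ["t"]

Derivation:
def/use:
  B0: def={m,t} ue=∅
  B1: def={m,t} ue={m,t}
  B2: def={r} ue={t}
  B3: def={r,t,z} ue={t}
  B4: def={t} ue={t}
  B5: def={z} ue=∅
  B6: def={r} ue={z}
  B7: def={r} ue={t}
  B8: def={r} ue=∅
  B9: def={r,z} ue={z}

Backward fixpoint:
  live B0: ∅→{m,t}
  live B1: {m,t}→{t}
  live B2: {t}→{t}
  live B3: {t}→{t}
  live B4: {t}→{t}
  live B5: {t}→{t,z}
  live B6: {z}→{z}
  live B7: {t}→{t}
  live B8: {z}→{z}
  live B9: {z}→∅

Interference:
  m: {t}
  r: {t,z}
  t: {m,r,z}
  z: {r,t}

N(m) = ["t"]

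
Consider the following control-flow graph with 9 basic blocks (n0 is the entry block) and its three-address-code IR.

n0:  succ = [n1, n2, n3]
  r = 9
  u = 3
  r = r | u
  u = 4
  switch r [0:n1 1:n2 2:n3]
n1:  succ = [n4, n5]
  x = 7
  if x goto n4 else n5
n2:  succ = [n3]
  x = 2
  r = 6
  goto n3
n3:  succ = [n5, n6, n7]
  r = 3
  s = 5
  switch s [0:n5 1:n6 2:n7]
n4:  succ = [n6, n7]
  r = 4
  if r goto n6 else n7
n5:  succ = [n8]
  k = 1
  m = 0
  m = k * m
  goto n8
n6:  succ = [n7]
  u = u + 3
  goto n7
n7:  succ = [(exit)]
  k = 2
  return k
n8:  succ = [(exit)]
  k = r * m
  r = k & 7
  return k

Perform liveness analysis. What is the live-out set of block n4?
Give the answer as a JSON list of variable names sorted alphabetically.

def/use:
  n0: def={r,u} ue=∅
  n1: def={x} ue=∅
  n2: def={r,x} ue=∅
  n3: def={r,s} ue=∅
  n4: def={r} ue=∅
  n5: def={k,m} ue=∅
  n6: def={u} ue={u}
  n7: def={k} ue=∅
  n8: def={k,r} ue={m,r}

Liveness:
  n0: in=∅ out={r,u}
  n1: in={r,u} out={r,u}
  n2: in={u} out={u}
  n3: in={u} out={r,u}
  n4: in={u} out={u}
  n5: in={r} out={m,r}
  n6: in={u} out=∅
  n7: in=∅ out=∅
  n8: in={m,r} out=∅

live-out(n4) = ["u"]

Answer: ["u"]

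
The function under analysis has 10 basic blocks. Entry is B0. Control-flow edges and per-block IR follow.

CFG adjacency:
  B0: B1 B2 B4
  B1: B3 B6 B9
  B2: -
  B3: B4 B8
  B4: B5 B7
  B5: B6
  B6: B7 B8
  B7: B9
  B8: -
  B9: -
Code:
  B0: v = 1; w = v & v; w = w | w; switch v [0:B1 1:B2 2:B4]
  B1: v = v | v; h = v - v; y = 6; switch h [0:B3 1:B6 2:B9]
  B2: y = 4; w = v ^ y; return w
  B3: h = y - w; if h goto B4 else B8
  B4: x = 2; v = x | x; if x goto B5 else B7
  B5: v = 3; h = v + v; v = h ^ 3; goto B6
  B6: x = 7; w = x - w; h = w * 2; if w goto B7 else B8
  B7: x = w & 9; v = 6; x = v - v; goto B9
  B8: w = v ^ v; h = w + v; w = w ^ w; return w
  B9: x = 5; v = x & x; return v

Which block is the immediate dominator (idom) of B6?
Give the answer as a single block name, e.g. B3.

Answer: B0

Analysis:
idom tree: B1←B0 B2←B0 B3←B1 B4←B0 B5←B4 B6←B0 B7←B0 B8←B0 B9←B0
Dom∩ at merges:
  B4: preds {B0,B3}: {B0} ∩ {B0,B1,B3} = {B0}; idom=B0
  B6: preds {B1,B5}: {B0,B1} ∩ {B0,B4,B5} = {B0}; idom=B0
  B7: preds {B4,B6}: {B0,B4} ∩ {B0,B6} = {B0}; idom=B0
  B8: preds {B3,B6}: {B0,B1,B3} ∩ {B0,B6} = {B0}; idom=B0
  B9: preds {B1,B7}: {B0,B1} ∩ {B0,B7} = {B0}; idom=B0

idom(B6) = B0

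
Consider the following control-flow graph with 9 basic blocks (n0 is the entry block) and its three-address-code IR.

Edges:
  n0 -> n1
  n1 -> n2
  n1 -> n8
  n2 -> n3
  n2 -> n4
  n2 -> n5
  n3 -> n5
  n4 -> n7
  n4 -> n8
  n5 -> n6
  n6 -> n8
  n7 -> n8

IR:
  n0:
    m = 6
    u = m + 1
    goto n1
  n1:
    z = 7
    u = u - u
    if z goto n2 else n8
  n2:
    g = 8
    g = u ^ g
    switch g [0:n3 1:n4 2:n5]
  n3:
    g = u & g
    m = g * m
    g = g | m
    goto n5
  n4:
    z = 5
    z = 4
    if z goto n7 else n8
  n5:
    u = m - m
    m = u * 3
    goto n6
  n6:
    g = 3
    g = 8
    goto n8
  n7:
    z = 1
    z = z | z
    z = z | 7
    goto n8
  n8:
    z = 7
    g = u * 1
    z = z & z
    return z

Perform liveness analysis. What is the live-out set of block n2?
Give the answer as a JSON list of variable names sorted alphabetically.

Answer: ["g", "m", "u"]

Derivation:
Block summaries:
  n0 def {m,u} use ∅
  n1 def {u,z} use {u}
  n2 def {g} use {u}
  n3 def {g,m} use {g,m,u}
  n4 def {z} use ∅
  n5 def {m,u} use {m}
  n6 def {g} use ∅
  n7 def {z} use ∅
  n8 def {g,z} use {u}

Liveness:
  live n0: ∅→{m,u}
  live n1: {m,u}→{m,u}
  live n2: {m,u}→{g,m,u}
  live n3: {g,m,u}→{m}
  live n4: {u}→{u}
  live n5: {m}→{u}
  live n6: {u}→{u}
  live n7: {u}→{u}
  live n8: {u}→∅

live-out(n2) = ["g", "m", "u"]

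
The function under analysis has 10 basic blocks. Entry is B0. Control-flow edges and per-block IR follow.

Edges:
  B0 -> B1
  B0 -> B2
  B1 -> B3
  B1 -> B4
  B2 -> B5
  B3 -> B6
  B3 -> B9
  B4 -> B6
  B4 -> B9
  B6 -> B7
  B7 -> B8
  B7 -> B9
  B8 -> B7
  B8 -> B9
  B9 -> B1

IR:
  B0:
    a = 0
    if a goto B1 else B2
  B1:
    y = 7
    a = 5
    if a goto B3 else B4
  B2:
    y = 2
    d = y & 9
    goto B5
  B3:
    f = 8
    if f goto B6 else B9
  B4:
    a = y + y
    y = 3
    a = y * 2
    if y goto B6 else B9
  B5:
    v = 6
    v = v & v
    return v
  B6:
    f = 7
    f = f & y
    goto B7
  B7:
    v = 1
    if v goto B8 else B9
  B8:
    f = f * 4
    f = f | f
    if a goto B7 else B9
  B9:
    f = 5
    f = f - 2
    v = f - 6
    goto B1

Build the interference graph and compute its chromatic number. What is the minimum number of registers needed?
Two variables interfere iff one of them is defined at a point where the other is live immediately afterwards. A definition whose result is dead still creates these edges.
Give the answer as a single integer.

def/use:
  B0: {a} / ∅
  B1: {a,y} / ∅
  B2: {d,y} / ∅
  B3: {f} / ∅
  B4: {a,y} / {y}
  B5: {v} / ∅
  B6: {f} / {y}
  B7: {v} / ∅
  B8: {f} / {a,f}
  B9: {f,v} / ∅

Backward fixpoint:
  live B0: ∅→∅
  live B1: ∅→{a,y}
  live B2: ∅→∅
  live B3: {a,y}→{a,y}
  live B4: {y}→{a,y}
  live B5: ∅→∅
  live B6: {a,y}→{a,f}
  live B7: {a,f}→{a,f}
  live B8: {a,f}→{a,f}
  live B9: ∅→∅

Conflict graph:
  a↔{f,v,y}
  d↔∅
  f↔{a,v,y}
  v↔{a,f}
  y↔{a,f}

Chromatic number:
  {a,f,v} pairwise interfere (3-clique) ⇒ χ ≥ 3
  3-colouring: c0={a,d}  c1={f}  c2={v,y}
  χ = 3

Answer: 3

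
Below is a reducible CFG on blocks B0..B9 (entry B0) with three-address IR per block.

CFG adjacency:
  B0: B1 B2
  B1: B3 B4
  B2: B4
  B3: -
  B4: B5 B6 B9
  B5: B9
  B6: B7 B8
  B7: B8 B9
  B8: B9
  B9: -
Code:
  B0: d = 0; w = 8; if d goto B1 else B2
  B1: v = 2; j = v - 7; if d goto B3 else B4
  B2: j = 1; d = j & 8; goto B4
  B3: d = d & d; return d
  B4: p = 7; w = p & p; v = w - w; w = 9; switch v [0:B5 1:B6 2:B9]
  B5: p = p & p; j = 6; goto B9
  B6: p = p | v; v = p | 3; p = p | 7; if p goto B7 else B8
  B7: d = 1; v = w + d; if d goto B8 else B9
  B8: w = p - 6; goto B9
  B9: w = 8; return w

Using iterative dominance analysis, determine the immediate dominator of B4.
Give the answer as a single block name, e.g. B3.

Answer: B0

Working:
idom tree: B1←B0 B2←B0 B3←B1 B4←B0 B5←B4 B6←B4 B7←B6 B8←B6 B9←B4
Join-block Dom:
  B4: preds {B1,B2}: {B0,B1} ∩ {B0,B2} = {B0}; idom=B0
  B8: preds {B6,B7}: {B0,B4,B6} ∩ {B0,B4,B6,B7} = {B0,B4,B6}; idom=B6
  B9: preds {B4,B5,B7,B8}: {B0,B4} ∩ {B0,B4,B5} ∩ {B0,B4,B6,B7} ∩ {B0,B4,B6,B8} = {B0,B4}; idom=B4

idom(B4) = B0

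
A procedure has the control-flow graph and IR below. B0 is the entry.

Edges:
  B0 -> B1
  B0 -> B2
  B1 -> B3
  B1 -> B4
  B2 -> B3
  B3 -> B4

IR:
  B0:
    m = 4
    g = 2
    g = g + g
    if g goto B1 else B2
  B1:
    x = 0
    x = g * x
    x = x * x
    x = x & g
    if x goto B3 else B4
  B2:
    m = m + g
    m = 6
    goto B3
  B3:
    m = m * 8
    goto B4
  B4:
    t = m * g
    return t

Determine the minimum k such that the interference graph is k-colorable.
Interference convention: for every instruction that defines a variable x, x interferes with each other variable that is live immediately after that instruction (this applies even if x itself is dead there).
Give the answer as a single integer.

Answer: 3

Working:
def/use:
  B0: {g,m} / ∅
  B1: {x} / {g}
  B2: {m} / {g,m}
  B3: {m} / {m}
  B4: {t} / {g,m}

Live sets:
  B0: in=∅ out={g,m}
  B1: in={g,m} out={g,m}
  B2: in={g,m} out={g,m}
  B3: in={g,m} out={g,m}
  B4: in={g,m} out=∅

Conflict graph:
  g↔{m,x}
  m↔{g,x}
  t↔∅
  x↔{g,m}

Chromatic number:
  clique {g,m,x} ⇒ need ≥ 3
  3-colouring: R0={g,t}  R1={m}  R2={x}
  χ = 3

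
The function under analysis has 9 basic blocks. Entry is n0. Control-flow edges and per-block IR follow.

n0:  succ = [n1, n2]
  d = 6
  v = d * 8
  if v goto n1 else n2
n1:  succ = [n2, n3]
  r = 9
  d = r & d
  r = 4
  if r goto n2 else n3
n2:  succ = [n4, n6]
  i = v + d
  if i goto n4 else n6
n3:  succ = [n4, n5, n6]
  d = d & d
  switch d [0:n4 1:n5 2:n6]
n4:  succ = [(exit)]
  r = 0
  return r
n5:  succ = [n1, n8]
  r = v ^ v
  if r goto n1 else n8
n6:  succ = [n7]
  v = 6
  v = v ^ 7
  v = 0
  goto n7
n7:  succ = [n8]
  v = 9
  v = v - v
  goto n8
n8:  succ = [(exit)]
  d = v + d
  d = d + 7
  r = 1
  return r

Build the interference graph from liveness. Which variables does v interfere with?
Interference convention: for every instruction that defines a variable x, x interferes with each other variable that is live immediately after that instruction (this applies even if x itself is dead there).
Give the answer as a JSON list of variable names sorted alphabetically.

Answer: ["d", "r"]

Working:
Per-block:
  n0 def {d,v} use ∅
  n1 def {d,r} use {d}
  n2 def {i} use {d,v}
  n3 def {d} use {d}
  n4 def {r} use ∅
  n5 def {r} use {v}
  n6 def {v} use ∅
  n7 def {v} use ∅
  n8 def {d,r} use {d,v}

Live sets:
  n0: in=∅ out={d,v}
  n1: in={d,v} out={d,v}
  n2: in={d,v} out={d}
  n3: in={d,v} out={d,v}
  n4: in=∅ out=∅
  n5: in={d,v} out={d,v}
  n6: in={d} out={d}
  n7: in={d} out={d,v}
  n8: in={d,v} out=∅

Conflict graph:
  d: {i,r,v}
  i: {d}
  r: {d,v}
  v: {d,r}

N(v) = ["d", "r"]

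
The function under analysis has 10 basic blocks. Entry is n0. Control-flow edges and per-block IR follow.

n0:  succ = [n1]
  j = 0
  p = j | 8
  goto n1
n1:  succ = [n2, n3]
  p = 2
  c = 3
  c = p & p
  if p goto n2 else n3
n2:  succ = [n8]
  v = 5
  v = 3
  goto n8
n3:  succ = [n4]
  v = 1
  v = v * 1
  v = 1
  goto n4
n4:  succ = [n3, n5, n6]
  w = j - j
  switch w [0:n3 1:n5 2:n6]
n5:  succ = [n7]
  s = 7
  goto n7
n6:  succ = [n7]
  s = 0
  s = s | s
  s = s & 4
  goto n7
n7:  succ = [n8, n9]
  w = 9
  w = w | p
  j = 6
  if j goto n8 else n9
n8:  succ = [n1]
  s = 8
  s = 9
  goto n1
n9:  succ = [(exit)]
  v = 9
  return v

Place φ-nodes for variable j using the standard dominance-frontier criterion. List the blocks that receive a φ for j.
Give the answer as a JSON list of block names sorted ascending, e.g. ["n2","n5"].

Answer: ["n1", "n8"]

Analysis:
idom tree: n1←n0 n2←n1 n3←n1 n4←n3 n5←n4 n6←n4 n7←n4 n8←n1 n9←n7
Dom at joins:
  n1: preds {n0,n8}: {n0} ∩ {n0,n1,n8} = {n0}; idom=n0
  n3: preds {n1,n4}: {n0,n1} ∩ {n0,n1,n3,n4} = {n0,n1}; idom=n1
  n7: preds {n5,n6}: {n0,n1,n3,n4,n5} ∩ {n0,n1,n3,n4,n6} = {n0,n1,n3,n4}; idom=n4
  n8: preds {n2,n7}: {n0,n1,n2} ∩ {n0,n1,n3,n4,n7} = {n0,n1}; idom=n1

DF walk-up:
  n1←n0: walk · to n0
  n1←n8: walk n8→n1 to n0
  n3←n1: walk · to n1
  n3←n4: walk n4→n3 to n1
  n7←n5: walk n5 to n4
  n7←n6: walk n6 to n4
  n8←n2: walk n2 to n1
  n8←n7: walk n7→n4→n3 to n1
  n0 → ∅
  n1 → {n1}
  n2 → {n8}
  n3 → {n3,n8}
  n4 → {n3,n8}
  n5 → {n7}
  n6 → {n7}
  n7 → {n8}
  n8 → {n1}
  n9 → ∅

φ for j: defs {n0,n7}
  DF⁺ = {n1,n8}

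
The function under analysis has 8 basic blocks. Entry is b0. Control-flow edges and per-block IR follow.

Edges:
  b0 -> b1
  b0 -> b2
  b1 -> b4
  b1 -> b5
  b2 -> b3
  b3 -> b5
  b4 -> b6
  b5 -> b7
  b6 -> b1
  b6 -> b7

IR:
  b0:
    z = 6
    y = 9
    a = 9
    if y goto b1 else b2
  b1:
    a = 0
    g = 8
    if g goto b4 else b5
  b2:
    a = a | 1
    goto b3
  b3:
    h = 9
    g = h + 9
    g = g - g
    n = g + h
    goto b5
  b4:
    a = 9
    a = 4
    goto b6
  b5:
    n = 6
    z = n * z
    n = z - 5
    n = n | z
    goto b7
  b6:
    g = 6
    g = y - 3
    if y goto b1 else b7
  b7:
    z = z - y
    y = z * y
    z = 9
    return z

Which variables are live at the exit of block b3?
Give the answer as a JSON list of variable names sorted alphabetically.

Answer: ["y", "z"]

Working:
Block summaries:
  b0: {a,y,z} / ∅
  b1: {a,g} / ∅
  b2: {a} / {a}
  b3: {g,h,n} / ∅
  b4: {a} / ∅
  b5: {n,z} / {z}
  b6: {g} / {y}
  b7: {y,z} / {y,z}

Live sets:
  live b0: ∅→{a,y,z}
  live b1: {y,z}→{y,z}
  live b2: {a,y,z}→{y,z}
  live b3: {y,z}→{y,z}
  live b4: {y,z}→{y,z}
  live b5: {y,z}→{y,z}
  live b6: {y,z}→{y,z}
  live b7: {y,z}→∅

live-out(b3) = ["y", "z"]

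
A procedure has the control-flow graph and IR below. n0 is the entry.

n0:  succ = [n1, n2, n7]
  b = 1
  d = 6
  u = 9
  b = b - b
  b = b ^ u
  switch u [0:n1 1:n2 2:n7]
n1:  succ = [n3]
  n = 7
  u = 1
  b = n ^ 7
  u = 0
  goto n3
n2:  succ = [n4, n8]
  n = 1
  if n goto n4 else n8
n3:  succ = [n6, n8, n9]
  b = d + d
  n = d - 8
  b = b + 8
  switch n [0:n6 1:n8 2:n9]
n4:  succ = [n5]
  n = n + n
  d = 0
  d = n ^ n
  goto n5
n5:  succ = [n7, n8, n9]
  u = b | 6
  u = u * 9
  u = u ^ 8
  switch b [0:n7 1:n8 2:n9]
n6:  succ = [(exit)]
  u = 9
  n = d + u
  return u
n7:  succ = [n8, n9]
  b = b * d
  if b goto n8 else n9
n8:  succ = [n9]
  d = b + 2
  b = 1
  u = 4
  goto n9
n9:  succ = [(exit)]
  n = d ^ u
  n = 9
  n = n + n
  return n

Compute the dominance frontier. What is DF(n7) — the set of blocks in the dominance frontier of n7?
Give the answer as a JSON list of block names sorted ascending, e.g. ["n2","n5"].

Answer: ["n8", "n9"]

Derivation:
idom tree: n1←n0 n2←n0 n3←n1 n4←n2 n5←n4 n6←n3 n7←n0 n8←n0 n9←n0
Dom∩ at merges:
  n7: preds {n0,n5}: {n0} ∩ {n0,n2,n4,n5} = {n0}; idom=n0
  n8: preds {n2,n3,n5,n7}: {n0,n2} ∩ {n0,n1,n3} ∩ {n0,n2,n4,n5} ∩ {n0,n7} = {n0}; idom=n0
  n9: preds {n3,n5,n7,n8}: {n0,n1,n3} ∩ {n0,n2,n4,n5} ∩ {n0,n7} ∩ {n0,n8} = {n0}; idom=n0

DF walk-up:
  join n7 pred n0: · stop@n0
  join n7 pred n5: n5→n4→n2 stop@n0
  join n8 pred n2: n2 stop@n0
  join n8 pred n3: n3→n1 stop@n0
  join n8 pred n5: n5→n4→n2 stop@n0
  join n8 pred n7: n7 stop@n0
  join n9 pred n3: n3→n1 stop@n0
  join n9 pred n5: n5→n4→n2 stop@n0
  join n9 pred n7: n7 stop@n0
  join n9 pred n8: n8 stop@n0
  DF(n0)=∅
  DF(n1)={n8,n9}
  DF(n2)={n7,n8,n9}
  DF(n3)={n8,n9}
  DF(n4)={n7,n8,n9}
  DF(n5)={n7,n8,n9}
  DF(n6)=∅
  DF(n7)={n8,n9}
  DF(n8)={n9}
  DF(n9)=∅

DF(n7) = ["n8", "n9"]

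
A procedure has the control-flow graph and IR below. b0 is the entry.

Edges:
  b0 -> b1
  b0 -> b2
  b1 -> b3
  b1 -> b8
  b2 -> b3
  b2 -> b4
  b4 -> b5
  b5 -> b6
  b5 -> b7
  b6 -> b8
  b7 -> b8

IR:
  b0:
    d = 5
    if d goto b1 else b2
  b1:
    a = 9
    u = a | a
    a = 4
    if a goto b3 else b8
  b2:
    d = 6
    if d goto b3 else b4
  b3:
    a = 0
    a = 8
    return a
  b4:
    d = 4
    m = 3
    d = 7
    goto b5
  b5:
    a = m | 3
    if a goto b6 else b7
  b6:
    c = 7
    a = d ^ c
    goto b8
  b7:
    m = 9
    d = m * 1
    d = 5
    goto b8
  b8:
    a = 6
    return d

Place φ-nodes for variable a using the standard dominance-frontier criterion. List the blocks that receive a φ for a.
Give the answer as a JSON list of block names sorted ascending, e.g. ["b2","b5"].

idom tree: b1←b0 b2←b0 b3←b0 b4←b2 b5←b4 b6←b5 b7←b5 b8←b0
Dom at joins:
  b3: preds {b1,b2}: {b0,b1} ∩ {b0,b2} = {b0}; idom=b0
  b8: preds {b1,b6,b7}: {b0,b1} ∩ {b0,b2,b4,b5,b6} ∩ {b0,b2,b4,b5,b7} = {b0}; idom=b0

Frontier:
  join b3 pred b1: b1 stop@b0
  join b3 pred b2: b2 stop@b0
  join b8 pred b1: b1 stop@b0
  join b8 pred b6: b6→b5→b4→b2 stop@b0
  join b8 pred b7: b7→b5→b4→b2 stop@b0
  b0 → ∅
  b1 → {b3,b8}
  b2 → {b3,b8}
  b3 → ∅
  b4 → {b8}
  b5 → {b8}
  b6 → {b8}
  b7 → {b8}
  b8 → ∅

φ for a: defs {b1,b3,b5,b6,b8}
  DF⁺ = {b3,b8}

Answer: ["b3", "b8"]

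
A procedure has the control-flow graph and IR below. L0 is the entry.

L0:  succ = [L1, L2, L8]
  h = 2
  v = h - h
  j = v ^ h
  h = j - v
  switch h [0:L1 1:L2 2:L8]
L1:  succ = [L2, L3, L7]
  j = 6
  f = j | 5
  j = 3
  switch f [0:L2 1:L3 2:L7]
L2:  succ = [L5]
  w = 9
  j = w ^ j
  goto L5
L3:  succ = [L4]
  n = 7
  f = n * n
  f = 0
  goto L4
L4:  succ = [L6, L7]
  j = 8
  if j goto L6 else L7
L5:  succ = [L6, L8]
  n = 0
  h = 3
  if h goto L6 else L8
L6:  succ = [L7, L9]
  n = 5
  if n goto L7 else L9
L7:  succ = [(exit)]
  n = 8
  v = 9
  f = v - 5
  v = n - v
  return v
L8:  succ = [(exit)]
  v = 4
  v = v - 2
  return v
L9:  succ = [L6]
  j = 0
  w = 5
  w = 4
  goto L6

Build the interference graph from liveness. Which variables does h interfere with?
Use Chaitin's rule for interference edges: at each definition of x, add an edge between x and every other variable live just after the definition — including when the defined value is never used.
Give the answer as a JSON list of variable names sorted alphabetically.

def/use:
  L0 def {h,j,v} use ∅
  L1 def {f,j} use ∅
  L2 def {j,w} use {j}
  L3 def {f,n} use ∅
  L4 def {j} use ∅
  L5 def {h,n} use ∅
  L6 def {n} use ∅
  L7 def {f,n,v} use ∅
  L8 def {v} use ∅
  L9 def {j,w} use ∅

Backward fixpoint:
  live L0: ∅→{j}
  live L1: ∅→{j}
  live L2: {j}→∅
  live L3: ∅→∅
  live L4: ∅→∅
  live L5: ∅→∅
  live L6: ∅→∅
  live L7: ∅→∅
  live L8: ∅→∅
  live L9: ∅→∅

Interfere edges:
  f — {j,n,v}
  h — {j,v}
  j — {f,h,v,w}
  n — {f,v}
  v — {f,h,j,n}
  w — {j}

N(h) = ["j", "v"]

Answer: ["j", "v"]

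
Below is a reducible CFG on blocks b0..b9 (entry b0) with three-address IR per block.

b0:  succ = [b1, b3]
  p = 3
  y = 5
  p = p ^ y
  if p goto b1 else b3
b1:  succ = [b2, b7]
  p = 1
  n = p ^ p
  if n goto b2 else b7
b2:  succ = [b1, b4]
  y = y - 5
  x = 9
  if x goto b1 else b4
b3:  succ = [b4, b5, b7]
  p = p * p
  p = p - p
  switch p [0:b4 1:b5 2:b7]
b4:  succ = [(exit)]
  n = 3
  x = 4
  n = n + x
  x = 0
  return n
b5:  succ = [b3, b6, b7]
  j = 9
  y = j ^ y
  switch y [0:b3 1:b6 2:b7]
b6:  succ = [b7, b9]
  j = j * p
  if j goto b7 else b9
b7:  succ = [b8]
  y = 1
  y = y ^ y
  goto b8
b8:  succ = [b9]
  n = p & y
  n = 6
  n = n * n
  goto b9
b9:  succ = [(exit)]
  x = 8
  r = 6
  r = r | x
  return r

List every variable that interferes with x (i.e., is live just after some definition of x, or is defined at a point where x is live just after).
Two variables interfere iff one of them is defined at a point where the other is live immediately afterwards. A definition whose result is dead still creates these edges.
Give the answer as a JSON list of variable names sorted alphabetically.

Block summaries:
  b0 def {p,y} use ∅
  b1 def {n,p} use ∅
  b2 def {x,y} use {y}
  b3 def {p} use {p}
  b4 def {n,x} use ∅
  b5 def {j,y} use {y}
  b6 def {j} use {j,p}
  b7 def {y} use ∅
  b8 def {n} use {p,y}
  b9 def {r,x} use ∅

Live sets:
  live b0: ∅→{p,y}
  live b1: {y}→{p,y}
  live b2: {y}→{y}
  live b3: {p,y}→{p,y}
  live b4: ∅→∅
  live b5: {p,y}→{j,p,y}
  live b6: {j,p}→{p}
  live b7: {p}→{p,y}
  live b8: {p,y}→∅
  live b9: ∅→∅

Conflict graph:
  j↔{p,y}
  n↔{p,x,y}
  p↔{j,n,y}
  r↔{x}
  x↔{n,r,y}
  y↔{j,n,p,x}

N(x) = ["n", "r", "y"]

Answer: ["n", "r", "y"]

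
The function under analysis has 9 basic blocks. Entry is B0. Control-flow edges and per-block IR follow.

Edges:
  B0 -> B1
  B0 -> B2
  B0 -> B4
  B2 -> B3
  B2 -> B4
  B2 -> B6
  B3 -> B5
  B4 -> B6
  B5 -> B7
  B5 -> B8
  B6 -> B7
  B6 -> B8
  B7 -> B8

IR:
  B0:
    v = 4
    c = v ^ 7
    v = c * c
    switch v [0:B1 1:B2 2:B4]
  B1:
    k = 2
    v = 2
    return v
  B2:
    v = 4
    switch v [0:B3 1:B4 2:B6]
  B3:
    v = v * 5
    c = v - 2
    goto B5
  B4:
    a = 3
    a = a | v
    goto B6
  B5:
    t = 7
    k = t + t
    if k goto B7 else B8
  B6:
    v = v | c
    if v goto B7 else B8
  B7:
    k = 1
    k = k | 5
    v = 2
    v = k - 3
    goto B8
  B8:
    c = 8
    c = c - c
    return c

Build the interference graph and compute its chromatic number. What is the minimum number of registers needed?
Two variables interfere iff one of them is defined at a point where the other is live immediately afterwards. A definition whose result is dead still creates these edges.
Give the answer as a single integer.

Block summaries:
  B0 def {c,v} use ∅
  B1 def {k,v} use ∅
  B2 def {v} use ∅
  B3 def {c,v} use {v}
  B4 def {a} use {v}
  B5 def {k,t} use ∅
  B6 def {v} use {c,v}
  B7 def {k,v} use ∅
  B8 def {c} use ∅

Backward fixpoint:
  B0 li=∅ lo={c,v}
  B1 li=∅ lo=∅
  B2 li={c} lo={c,v}
  B3 li={v} lo=∅
  B4 li={c,v} lo={c,v}
  B5 li=∅ lo=∅
  B6 li={c,v} lo=∅
  B7 li=∅ lo=∅
  B8 li=∅ lo=∅

Conflict graph:
  a↔{c,v}
  c↔{a,v}
  k↔{v}
  t↔∅
  v↔{a,c,k}

Registers:
  clique {a,c,v} ⇒ need ≥ 3
  assign a→c1 c→c2 k→c1 t→c0 v→c0 — no edge inside a register ⇒ χ ≤ 3
  χ = 3

Answer: 3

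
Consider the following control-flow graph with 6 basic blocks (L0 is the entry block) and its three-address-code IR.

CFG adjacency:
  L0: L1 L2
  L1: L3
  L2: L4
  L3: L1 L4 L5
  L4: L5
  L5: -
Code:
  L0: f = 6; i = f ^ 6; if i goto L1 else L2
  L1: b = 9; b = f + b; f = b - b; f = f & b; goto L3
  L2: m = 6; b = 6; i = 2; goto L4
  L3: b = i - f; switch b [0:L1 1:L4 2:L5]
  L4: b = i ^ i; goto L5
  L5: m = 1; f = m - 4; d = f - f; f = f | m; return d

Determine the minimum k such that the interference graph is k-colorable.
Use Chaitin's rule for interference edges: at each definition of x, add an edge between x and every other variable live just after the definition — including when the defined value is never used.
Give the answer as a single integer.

Answer: 3

Working:
Per-block:
  L0: {f,i} / ∅
  L1: {b,f} / {f}
  L2: {b,i,m} / ∅
  L3: {b} / {f,i}
  L4: {b} / {i}
  L5: {d,f,m} / ∅

Liveness:
  live L0: ∅→{f,i}
  live L1: {f,i}→{f,i}
  live L2: ∅→{i}
  live L3: {f,i}→{f,i}
  live L4: {i}→∅
  live L5: ∅→∅

Interference:
  b: {f,i}
  d: {f,m}
  f: {b,d,i,m}
  i: {b,f}
  m: {d,f}

Colouring:
  lower bound: {b,f,i} mutually conflict ⇒ χ ≥ 3
  3-colouring: r0={f}  r1={b,d}  r2={i,m}
  χ = 3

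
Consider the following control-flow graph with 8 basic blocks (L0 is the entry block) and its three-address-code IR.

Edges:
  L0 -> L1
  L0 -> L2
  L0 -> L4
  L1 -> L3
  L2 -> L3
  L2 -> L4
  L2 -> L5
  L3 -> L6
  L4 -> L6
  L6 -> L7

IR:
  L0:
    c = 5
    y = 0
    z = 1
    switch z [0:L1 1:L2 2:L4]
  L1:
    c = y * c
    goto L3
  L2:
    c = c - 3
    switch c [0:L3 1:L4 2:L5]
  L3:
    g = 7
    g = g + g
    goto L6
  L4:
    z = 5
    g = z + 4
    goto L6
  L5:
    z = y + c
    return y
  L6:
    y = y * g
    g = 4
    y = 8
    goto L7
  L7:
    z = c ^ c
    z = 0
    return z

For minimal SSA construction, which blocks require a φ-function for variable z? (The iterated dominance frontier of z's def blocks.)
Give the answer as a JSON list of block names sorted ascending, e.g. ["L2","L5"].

idom tree: L1←L0 L2←L0 L3←L0 L4←L0 L5←L2 L6←L0 L7←L6
Dom at joins:
  L3: preds {L1,L2}: {L0,L1} ∩ {L0,L2} = {L0}; idom=L0
  L4: preds {L0,L2}: {L0} ∩ {L0,L2} = {L0}; idom=L0
  L6: preds {L3,L4}: {L0,L3} ∩ {L0,L4} = {L0}; idom=L0

DF derivation:
  join L3 pred L1: L1 stop@L0
  join L3 pred L2: L2 stop@L0
  join L4 pred L0: · stop@L0
  join L4 pred L2: L2 stop@L0
  join L6 pred L3: L3 stop@L0
  join L6 pred L4: L4 stop@L0
  L0 → ∅
  L1 → {L3}
  L2 → {L3,L4}
  L3 → {L6}
  L4 → {L6}
  L5 → ∅
  L6 → ∅
  L7 → ∅

φ for z: defs {L0,L4,L5,L7}
  DF⁺ = {L6}

Answer: ["L6"]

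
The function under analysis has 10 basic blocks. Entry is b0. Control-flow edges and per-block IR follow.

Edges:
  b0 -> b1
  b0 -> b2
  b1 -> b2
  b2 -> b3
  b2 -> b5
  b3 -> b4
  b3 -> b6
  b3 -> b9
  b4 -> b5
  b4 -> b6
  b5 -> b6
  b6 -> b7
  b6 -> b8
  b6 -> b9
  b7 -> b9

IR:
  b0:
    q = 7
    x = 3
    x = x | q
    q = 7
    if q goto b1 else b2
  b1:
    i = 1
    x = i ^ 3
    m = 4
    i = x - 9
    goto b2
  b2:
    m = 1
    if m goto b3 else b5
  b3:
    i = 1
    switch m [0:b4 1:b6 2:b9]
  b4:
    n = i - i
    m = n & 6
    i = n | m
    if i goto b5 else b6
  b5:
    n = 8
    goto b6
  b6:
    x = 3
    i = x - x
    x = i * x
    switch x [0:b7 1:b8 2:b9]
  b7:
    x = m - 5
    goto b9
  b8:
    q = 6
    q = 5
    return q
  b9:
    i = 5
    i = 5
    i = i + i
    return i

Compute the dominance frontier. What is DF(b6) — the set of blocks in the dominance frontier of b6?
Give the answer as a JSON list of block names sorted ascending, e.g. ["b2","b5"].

idom tree: b1←b0 b2←b0 b3←b2 b4←b3 b5←b2 b6←b2 b7←b6 b8←b6 b9←b2
Dom∩ at merges:
  b2: preds {b0,b1}: {b0} ∩ {b0,b1} = {b0}; idom=b0
  b5: preds {b2,b4}: {b0,b2} ∩ {b0,b2,b3,b4} = {b0,b2}; idom=b2
  b6: preds {b3,b4,b5}: {b0,b2,b3} ∩ {b0,b2,b3,b4} ∩ {b0,b2,b5} = {b0,b2}; idom=b2
  b9: preds {b3,b6,b7}: {b0,b2,b3} ∩ {b0,b2,b6} ∩ {b0,b2,b6,b7} = {b0,b2}; idom=b2

DF walk-up:
  join b2 pred b0: · stop@b0
  join b2 pred b1: b1 stop@b0
  join b5 pred b2: · stop@b2
  join b5 pred b4: b4→b3 stop@b2
  join b6 pred b3: b3 stop@b2
  join b6 pred b4: b4→b3 stop@b2
  join b6 pred b5: b5 stop@b2
  join b9 pred b3: b3 stop@b2
  join b9 pred b6: b6 stop@b2
  join b9 pred b7: b7→b6 stop@b2
  b0: DF=∅
  b1: DF={b2}
  b2: DF=∅
  b3: DF={b5,b6,b9}
  b4: DF={b5,b6}
  b5: DF={b6}
  b6: DF={b9}
  b7: DF={b9}
  b8: DF=∅
  b9: DF=∅

DF(b6) = ["b9"]

Answer: ["b9"]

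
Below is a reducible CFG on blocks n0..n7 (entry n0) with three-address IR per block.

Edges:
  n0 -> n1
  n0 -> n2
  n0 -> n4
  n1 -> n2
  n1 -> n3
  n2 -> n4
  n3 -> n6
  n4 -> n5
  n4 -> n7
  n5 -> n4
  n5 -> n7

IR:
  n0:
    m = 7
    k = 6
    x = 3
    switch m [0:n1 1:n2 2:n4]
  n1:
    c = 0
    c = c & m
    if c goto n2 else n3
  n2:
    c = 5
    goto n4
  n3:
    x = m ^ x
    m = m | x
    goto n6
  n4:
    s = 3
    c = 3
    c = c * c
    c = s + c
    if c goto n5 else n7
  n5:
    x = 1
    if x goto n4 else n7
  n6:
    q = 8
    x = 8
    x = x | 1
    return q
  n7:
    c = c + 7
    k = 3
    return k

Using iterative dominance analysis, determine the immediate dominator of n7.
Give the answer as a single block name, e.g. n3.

idom tree: n1←n0 n2←n0 n3←n1 n4←n0 n5←n4 n6←n3 n7←n4
Join-block Dom:
  n2: preds {n0,n1}: {n0} ∩ {n0,n1} = {n0}; idom=n0
  n4: preds {n0,n2,n5}: {n0} ∩ {n0,n2} ∩ {n0,n4,n5} = {n0}; idom=n0
  n7: preds {n4,n5}: {n0,n4} ∩ {n0,n4,n5} = {n0,n4}; idom=n4

idom(n7) = n4

Answer: n4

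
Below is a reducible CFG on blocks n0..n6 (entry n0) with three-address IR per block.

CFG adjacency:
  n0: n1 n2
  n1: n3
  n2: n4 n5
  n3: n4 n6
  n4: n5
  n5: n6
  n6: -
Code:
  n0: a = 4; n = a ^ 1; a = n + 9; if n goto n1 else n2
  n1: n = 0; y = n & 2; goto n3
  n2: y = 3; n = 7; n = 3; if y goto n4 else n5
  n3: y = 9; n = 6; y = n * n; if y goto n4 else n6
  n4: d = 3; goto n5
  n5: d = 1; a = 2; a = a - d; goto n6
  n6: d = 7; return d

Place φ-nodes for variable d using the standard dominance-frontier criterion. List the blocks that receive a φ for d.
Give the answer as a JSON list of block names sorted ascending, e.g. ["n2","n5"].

Answer: ["n5", "n6"]

Working:
idom tree: n1←n0 n2←n0 n3←n1 n4←n0 n5←n0 n6←n0
Join-block Dom:
  n4: preds {n2,n3}: {n0,n2} ∩ {n0,n1,n3} = {n0}; idom=n0
  n5: preds {n2,n4}: {n0,n2} ∩ {n0,n4} = {n0}; idom=n0
  n6: preds {n3,n5}: {n0,n1,n3} ∩ {n0,n5} = {n0}; idom=n0

DF derivation:
  n4←n2: walk n2 to n0
  n4←n3: walk n3→n1 to n0
  n5←n2: walk n2 to n0
  n5←n4: walk n4 to n0
  n6←n3: walk n3→n1 to n0
  n6←n5: walk n5 to n0
  DF(n0)=∅
  DF(n1)={n4,n6}
  DF(n2)={n4,n5}
  DF(n3)={n4,n6}
  DF(n4)={n5}
  DF(n5)={n6}
  DF(n6)=∅

φ for d: defs {n4,n5,n6}
  DF⁺ = {n5,n6}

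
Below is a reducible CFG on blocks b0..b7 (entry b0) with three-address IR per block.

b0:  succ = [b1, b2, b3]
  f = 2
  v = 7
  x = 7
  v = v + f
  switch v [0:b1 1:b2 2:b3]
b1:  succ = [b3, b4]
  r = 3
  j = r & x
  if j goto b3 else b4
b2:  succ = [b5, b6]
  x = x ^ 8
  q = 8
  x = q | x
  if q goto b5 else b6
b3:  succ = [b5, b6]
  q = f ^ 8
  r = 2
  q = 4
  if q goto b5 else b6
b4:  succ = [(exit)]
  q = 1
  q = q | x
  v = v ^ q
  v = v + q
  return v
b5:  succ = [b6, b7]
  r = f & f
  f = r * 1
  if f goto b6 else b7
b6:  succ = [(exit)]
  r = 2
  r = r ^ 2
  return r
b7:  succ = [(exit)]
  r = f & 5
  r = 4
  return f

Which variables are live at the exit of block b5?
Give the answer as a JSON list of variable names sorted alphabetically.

Block summaries:
  b0: def={f,v,x} ue=∅
  b1: def={j,r} ue={x}
  b2: def={q,x} ue={x}
  b3: def={q,r} ue={f}
  b4: def={q,v} ue={v,x}
  b5: def={f,r} ue={f}
  b6: def={r} ue=∅
  b7: def={r} ue={f}

Liveness:
  b0: in=∅ out={f,v,x}
  b1: in={f,v,x} out={f,v,x}
  b2: in={f,x} out={f}
  b3: in={f} out={f}
  b4: in={v,x} out=∅
  b5: in={f} out={f}
  b6: in=∅ out=∅
  b7: in={f} out=∅

live-out(b5) = ["f"]

Answer: ["f"]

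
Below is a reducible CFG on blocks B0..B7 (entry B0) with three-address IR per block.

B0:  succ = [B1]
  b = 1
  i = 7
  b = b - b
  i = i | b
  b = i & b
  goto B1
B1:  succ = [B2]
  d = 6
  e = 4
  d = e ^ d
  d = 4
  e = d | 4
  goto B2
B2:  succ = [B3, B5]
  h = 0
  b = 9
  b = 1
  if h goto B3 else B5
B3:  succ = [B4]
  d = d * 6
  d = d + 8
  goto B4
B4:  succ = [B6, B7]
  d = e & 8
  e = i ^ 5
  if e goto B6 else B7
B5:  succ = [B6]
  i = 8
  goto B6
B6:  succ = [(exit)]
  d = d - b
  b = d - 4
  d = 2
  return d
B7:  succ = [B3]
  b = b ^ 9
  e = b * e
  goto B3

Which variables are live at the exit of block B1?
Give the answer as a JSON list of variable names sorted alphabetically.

Block summaries:
  B0 def {b,i} use ∅
  B1 def {d,e} use ∅
  B2 def {b,h} use ∅
  B3 def {d} use {d}
  B4 def {d,e} use {e,i}
  B5 def {i} use ∅
  B6 def {b,d} use {b,d}
  B7 def {b,e} use {b,e}

Liveness:
  live B0: ∅→{i}
  live B1: {i}→{d,e,i}
  live B2: {d,e,i}→{b,d,e,i}
  live B3: {b,d,e,i}→{b,e,i}
  live B4: {b,e,i}→{b,d,e,i}
  live B5: {b,d}→{b,d}
  live B6: {b,d}→∅
  live B7: {b,d,e,i}→{b,d,e,i}

live-out(B1) = ["d", "e", "i"]

Answer: ["d", "e", "i"]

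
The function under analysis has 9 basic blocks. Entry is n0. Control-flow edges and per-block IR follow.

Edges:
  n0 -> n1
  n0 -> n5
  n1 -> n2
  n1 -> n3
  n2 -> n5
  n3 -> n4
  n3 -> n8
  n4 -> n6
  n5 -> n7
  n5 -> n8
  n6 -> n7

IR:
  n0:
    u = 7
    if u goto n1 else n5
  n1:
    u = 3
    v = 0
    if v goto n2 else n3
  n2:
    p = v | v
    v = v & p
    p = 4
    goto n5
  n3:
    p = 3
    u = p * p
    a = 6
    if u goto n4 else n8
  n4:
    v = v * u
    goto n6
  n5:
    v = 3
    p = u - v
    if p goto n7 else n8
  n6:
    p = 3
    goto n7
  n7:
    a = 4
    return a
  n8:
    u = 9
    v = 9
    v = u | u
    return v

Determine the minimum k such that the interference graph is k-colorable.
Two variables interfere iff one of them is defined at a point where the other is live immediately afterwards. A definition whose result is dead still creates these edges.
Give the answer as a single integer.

Block summaries:
  n0: def={u} ue=∅
  n1: def={u,v} ue=∅
  n2: def={p,v} ue={v}
  n3: def={a,p,u} ue=∅
  n4: def={v} ue={u,v}
  n5: def={p,v} ue={u}
  n6: def={p} ue=∅
  n7: def={a} ue=∅
  n8: def={u,v} ue=∅

Liveness:
  live n0: ∅→{u}
  live n1: ∅→{u,v}
  live n2: {u,v}→{u}
  live n3: {v}→{u,v}
  live n4: {u,v}→∅
  live n5: {u}→∅
  live n6: ∅→∅
  live n7: ∅→∅
  live n8: ∅→∅

Conflict graph:
  a↔{u,v}
  p↔{u,v}
  u↔{a,p,v}
  v↔{a,p,u}

Colouring:
  lower bound: {a,u,v} mutually conflict ⇒ χ ≥ 3
  3-colouring: c0={u}  c1={v}  c2={a,p}
  χ = 3

Answer: 3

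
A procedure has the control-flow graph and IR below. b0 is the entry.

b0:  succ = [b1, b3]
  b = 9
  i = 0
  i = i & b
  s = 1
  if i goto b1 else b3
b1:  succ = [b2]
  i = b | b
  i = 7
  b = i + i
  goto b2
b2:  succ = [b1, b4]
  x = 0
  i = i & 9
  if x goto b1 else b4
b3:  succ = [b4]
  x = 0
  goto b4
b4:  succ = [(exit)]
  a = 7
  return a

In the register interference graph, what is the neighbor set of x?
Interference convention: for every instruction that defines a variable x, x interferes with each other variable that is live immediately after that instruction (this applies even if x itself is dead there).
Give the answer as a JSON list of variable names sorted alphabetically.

Block summaries:
  b0: def={b,i,s} ue=∅
  b1: def={b,i} ue={b}
  b2: def={i,x} ue={i}
  b3: def={x} ue=∅
  b4: def={a} ue=∅

Liveness:
  b0 li=∅ lo={b}
  b1 li={b} lo={b,i}
  b2 li={b,i} lo={b}
  b3 li=∅ lo=∅
  b4 li=∅ lo=∅

Interference:
  a↔∅
  b↔{i,s,x}
  i↔{b,s,x}
  s↔{b,i}
  x↔{b,i}

N(x) = ["b", "i"]

Answer: ["b", "i"]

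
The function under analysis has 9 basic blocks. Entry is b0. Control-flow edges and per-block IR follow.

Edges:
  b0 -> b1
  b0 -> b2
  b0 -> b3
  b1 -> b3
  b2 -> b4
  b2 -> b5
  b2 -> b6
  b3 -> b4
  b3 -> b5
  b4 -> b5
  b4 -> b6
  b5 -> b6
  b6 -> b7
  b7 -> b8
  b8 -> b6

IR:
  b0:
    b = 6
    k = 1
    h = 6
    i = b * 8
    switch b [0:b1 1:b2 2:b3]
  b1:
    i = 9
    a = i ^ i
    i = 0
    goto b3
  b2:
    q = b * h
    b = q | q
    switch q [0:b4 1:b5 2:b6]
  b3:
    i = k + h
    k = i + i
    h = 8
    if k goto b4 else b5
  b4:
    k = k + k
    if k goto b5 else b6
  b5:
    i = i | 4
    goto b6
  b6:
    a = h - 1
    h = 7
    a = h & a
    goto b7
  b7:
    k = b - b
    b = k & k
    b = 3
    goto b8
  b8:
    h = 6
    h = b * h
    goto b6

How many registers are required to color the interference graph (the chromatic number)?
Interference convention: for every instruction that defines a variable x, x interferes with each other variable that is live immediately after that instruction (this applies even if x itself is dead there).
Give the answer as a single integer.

Block summaries:
  b0: {b,h,i,k} / ∅
  b1: {a,i} / ∅
  b2: {b,q} / {b,h}
  b3: {h,i,k} / {h,k}
  b4: {k} / {k}
  b5: {i} / {i}
  b6: {a,h} / {h}
  b7: {b,k} / {b}
  b8: {h} / {b}

Live sets:
  b0 li=∅ lo={b,h,i,k}
  b1 li={b,h,k} lo={b,h,k}
  b2 li={b,h,i,k} lo={b,h,i,k}
  b3 li={b,h,k} lo={b,h,i,k}
  b4 li={b,h,i,k} lo={b,h,i}
  b5 li={b,h,i} lo={b,h}
  b6 li={b,h} lo={b}
  b7 li={b} lo={b}
  b8 li={b} lo={b,h}

Conflict graph:
  a↔{b,h,k}
  b↔{a,h,i,k,q}
  h↔{a,b,i,k,q}
  i↔{b,h,k,q}
  k↔{a,b,h,i,q}
  q↔{b,h,i,k}

Chromatic number:
  {b,h,i,k,q} pairwise interfere (5-clique) ⇒ χ ≥ 5
  assign a→R3 b→R0 h→R1 i→R3 k→R2 q→R4 — no edge inside a register ⇒ χ ≤ 5
  χ = 5

Answer: 5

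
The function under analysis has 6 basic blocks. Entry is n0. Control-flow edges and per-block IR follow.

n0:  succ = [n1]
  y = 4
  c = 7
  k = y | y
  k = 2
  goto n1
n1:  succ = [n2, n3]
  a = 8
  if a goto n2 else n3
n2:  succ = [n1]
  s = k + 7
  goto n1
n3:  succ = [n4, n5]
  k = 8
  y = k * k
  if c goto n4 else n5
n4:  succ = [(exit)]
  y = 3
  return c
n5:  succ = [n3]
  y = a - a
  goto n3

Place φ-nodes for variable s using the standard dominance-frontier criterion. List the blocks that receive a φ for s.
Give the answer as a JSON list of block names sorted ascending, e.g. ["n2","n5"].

Answer: ["n1"]

Working:
idom tree: n1←n0 n2←n1 n3←n1 n4←n3 n5←n3
Dom at joins:
  n1: preds {n0,n2}: {n0} ∩ {n0,n1,n2} = {n0}; idom=n0
  n3: preds {n1,n5}: {n0,n1} ∩ {n0,n1,n3,n5} = {n0,n1}; idom=n1

DF derivation:
  n1←n0: walk · to n0
  n1←n2: walk n2→n1 to n0
  n3←n1: walk · to n1
  n3←n5: walk n5→n3 to n1
  DF(n0)=∅
  DF(n1)={n1}
  DF(n2)={n1}
  DF(n3)={n3}
  DF(n4)=∅
  DF(n5)={n3}

φ for s: defs {n2}
  DF⁺ = {n1}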